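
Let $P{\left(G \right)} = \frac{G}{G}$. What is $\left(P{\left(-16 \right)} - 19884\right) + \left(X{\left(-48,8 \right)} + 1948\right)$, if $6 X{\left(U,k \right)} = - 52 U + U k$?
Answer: $-17583$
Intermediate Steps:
$X{\left(U,k \right)} = - \frac{26 U}{3} + \frac{U k}{6}$ ($X{\left(U,k \right)} = \frac{- 52 U + U k}{6} = - \frac{26 U}{3} + \frac{U k}{6}$)
$P{\left(G \right)} = 1$
$\left(P{\left(-16 \right)} - 19884\right) + \left(X{\left(-48,8 \right)} + 1948\right) = \left(1 - 19884\right) + \left(\frac{1}{6} \left(-48\right) \left(-52 + 8\right) + 1948\right) = -19883 + \left(\frac{1}{6} \left(-48\right) \left(-44\right) + 1948\right) = -19883 + \left(352 + 1948\right) = -19883 + 2300 = -17583$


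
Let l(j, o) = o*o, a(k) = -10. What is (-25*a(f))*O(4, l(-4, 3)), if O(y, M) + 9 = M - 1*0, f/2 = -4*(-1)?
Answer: 0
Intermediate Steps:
f = 8 (f = 2*(-4*(-1)) = 2*4 = 8)
l(j, o) = o²
O(y, M) = -9 + M (O(y, M) = -9 + (M - 1*0) = -9 + (M + 0) = -9 + M)
(-25*a(f))*O(4, l(-4, 3)) = (-25*(-10))*(-9 + 3²) = 250*(-9 + 9) = 250*0 = 0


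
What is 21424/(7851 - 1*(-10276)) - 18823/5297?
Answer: -227721593/96018719 ≈ -2.3716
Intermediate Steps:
21424/(7851 - 1*(-10276)) - 18823/5297 = 21424/(7851 + 10276) - 18823*1/5297 = 21424/18127 - 18823/5297 = -227721593/96018719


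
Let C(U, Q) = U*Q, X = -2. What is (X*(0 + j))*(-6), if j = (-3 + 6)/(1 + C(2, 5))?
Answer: 36/11 ≈ 3.2727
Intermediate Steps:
C(U, Q) = Q*U
j = 3/11 (j = (-3 + 6)/(1 + 5*2) = 3/(1 + 10) = 3/11 ≈ 0.27273)
(X*(0 + j))*(-6) = -2*(0 + 3/11)*(-6) = -2*3/11*(-6) = -6/11*(-6) = 36/11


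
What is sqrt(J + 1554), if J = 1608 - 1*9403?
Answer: 79*I ≈ 79.0*I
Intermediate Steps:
J = -7795 (J = 1608 - 9403 = -7795)
sqrt(J + 1554) = sqrt(-7795 + 1554) = sqrt(-6241) = 79*I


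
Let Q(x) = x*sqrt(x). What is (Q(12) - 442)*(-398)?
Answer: 175916 - 9552*sqrt(3) ≈ 1.5937e+5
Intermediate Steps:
Q(x) = x**(3/2)
(Q(12) - 442)*(-398) = (12**(3/2) - 442)*(-398) = (24*sqrt(3) - 442)*(-398) = (-442 + 24*sqrt(3))*(-398) = 175916 - 9552*sqrt(3)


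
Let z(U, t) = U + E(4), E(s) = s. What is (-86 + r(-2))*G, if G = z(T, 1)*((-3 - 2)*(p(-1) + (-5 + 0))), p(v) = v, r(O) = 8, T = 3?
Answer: -16380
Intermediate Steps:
z(U, t) = 4 + U (z(U, t) = U + 4 = 4 + U)
G = 210 (G = (4 + 3)*((-3 - 2)*(-1 + (-5 + 0))) = 7*(-5*(-1 - 5)) = 7*(-5*(-6)) = 7*30 = 210)
(-86 + r(-2))*G = (-86 + 8)*210 = -78*210 = -16380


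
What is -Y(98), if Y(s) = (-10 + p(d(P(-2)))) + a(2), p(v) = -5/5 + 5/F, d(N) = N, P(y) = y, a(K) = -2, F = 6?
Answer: 73/6 ≈ 12.167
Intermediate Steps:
p(v) = -⅙ (p(v) = -5/5 + 5/6 = -5*⅕ + 5*(⅙) = -1 + ⅚ = -⅙)
Y(s) = -73/6 (Y(s) = (-10 - ⅙) - 2 = -61/6 - 2 = -73/6)
-Y(98) = -1*(-73/6) = 73/6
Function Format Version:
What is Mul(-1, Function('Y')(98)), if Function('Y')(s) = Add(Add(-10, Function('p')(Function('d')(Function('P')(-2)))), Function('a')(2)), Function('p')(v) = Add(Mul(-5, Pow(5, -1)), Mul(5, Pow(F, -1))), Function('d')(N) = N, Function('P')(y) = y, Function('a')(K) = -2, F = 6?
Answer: Rational(73, 6) ≈ 12.167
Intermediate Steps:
Function('p')(v) = Rational(-1, 6) (Function('p')(v) = Add(Mul(-5, Pow(5, -1)), Mul(5, Pow(6, -1))) = Add(Mul(-5, Rational(1, 5)), Mul(5, Rational(1, 6))) = Add(-1, Rational(5, 6)) = Rational(-1, 6))
Function('Y')(s) = Rational(-73, 6) (Function('Y')(s) = Add(Add(-10, Rational(-1, 6)), -2) = Add(Rational(-61, 6), -2) = Rational(-73, 6))
Mul(-1, Function('Y')(98)) = Mul(-1, Rational(-73, 6)) = Rational(73, 6)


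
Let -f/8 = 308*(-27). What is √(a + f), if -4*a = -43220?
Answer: √77333 ≈ 278.09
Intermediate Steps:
a = 10805 (a = -¼*(-43220) = 10805)
f = 66528 (f = -2464*(-27) = -8*(-8316) = 66528)
√(a + f) = √(10805 + 66528) = √77333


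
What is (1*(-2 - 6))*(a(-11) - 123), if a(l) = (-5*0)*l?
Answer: 984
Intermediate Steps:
a(l) = 0 (a(l) = 0*l = 0)
(1*(-2 - 6))*(a(-11) - 123) = (1*(-2 - 6))*(0 - 123) = (1*(-8))*(-123) = -8*(-123) = 984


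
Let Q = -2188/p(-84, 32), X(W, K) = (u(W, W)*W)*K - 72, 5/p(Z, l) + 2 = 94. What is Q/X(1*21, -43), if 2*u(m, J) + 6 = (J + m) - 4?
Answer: 25162/9075 ≈ 2.7727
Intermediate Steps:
u(m, J) = -5 + J/2 + m/2 (u(m, J) = -3 + ((J + m) - 4)/2 = -3 + (-4 + J + m)/2 = -3 + (-2 + J/2 + m/2) = -5 + J/2 + m/2)
p(Z, l) = 5/92 (p(Z, l) = 5/(-2 + 94) = 5/92)
X(W, K) = -72 + K*W*(-5 + W) (X(W, K) = ((-5 + W/2 + W/2)*W)*K - 72 = ((-5 + W)*W)*K - 72 = (W*(-5 + W))*K - 72 = K*W*(-5 + W) - 72 = -72 + K*W*(-5 + W))
Q = -201296/5 (Q = -2188/5/92 = -2188*92/5 = -201296/5 ≈ -40259.)
Q/X(1*21, -43) = -201296/(5*(-72 - 43*1*21*(-5 + 1*21))) = -201296/(5*(-72 - 43*21*(-5 + 21))) = -201296/(5*(-72 - 43*21*16)) = -201296/(5*(-72 - 14448)) = -201296/5/(-14520) = -201296/5*(-1/14520) = 25162/9075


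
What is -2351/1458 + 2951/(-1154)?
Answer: -1753903/420633 ≈ -4.1697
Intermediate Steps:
-2351/1458 + 2951/(-1154) = -2351*1/1458 + 2951*(-1/1154) = -2351/1458 - 2951/1154 = -1753903/420633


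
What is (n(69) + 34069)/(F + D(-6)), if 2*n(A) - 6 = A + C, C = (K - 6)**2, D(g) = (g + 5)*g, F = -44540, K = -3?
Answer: -34147/44534 ≈ -0.76676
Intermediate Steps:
D(g) = g*(5 + g) (D(g) = (5 + g)*g = g*(5 + g))
C = 81 (C = (-3 - 6)**2 = (-9)**2 = 81)
n(A) = 87/2 + A/2 (n(A) = 3 + (A + 81)/2 = 3 + (81 + A)/2 = 3 + (81/2 + A/2) = 87/2 + A/2)
(n(69) + 34069)/(F + D(-6)) = ((87/2 + (1/2)*69) + 34069)/(-44540 - 6*(5 - 6)) = ((87/2 + 69/2) + 34069)/(-44540 - 6*(-1)) = (78 + 34069)/(-44540 + 6) = 34147/(-44534) = 34147*(-1/44534) = -34147/44534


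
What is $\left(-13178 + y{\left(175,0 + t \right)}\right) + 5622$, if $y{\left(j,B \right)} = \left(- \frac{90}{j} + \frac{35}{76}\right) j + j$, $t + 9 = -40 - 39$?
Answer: $- \frac{561671}{76} \approx -7390.4$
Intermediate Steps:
$t = -88$ ($t = -9 - 79 = -88$)
$y{\left(j,B \right)} = j + j \left(\frac{35}{76} - \frac{90}{j}\right)$ ($y{\left(j,B \right)} = \left(- \frac{90}{j} + 35 \cdot \frac{1}{76}\right) j + j = \left(- \frac{90}{j} + \frac{35}{76}\right) j + j = \left(\frac{35}{76} - \frac{90}{j}\right) j + j = j \left(\frac{35}{76} - \frac{90}{j}\right) + j = j + j \left(\frac{35}{76} - \frac{90}{j}\right)$)
$\left(-13178 + y{\left(175,0 + t \right)}\right) + 5622 = \left(-13178 + \left(-90 + \frac{111}{76} \cdot 175\right)\right) + 5622 = \left(-13178 + \left(-90 + \frac{19425}{76}\right)\right) + 5622 = \left(-13178 + \frac{12585}{76}\right) + 5622 = - \frac{988943}{76} + 5622 = - \frac{561671}{76}$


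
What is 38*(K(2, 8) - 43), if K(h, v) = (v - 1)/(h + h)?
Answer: -3135/2 ≈ -1567.5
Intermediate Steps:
K(h, v) = (-1 + v)/(2*h) (K(h, v) = (-1 + v)/((2*h)) = (-1 + v)*(1/(2*h)) = (-1 + v)/(2*h))
38*(K(2, 8) - 43) = 38*((½)*(-1 + 8)/2 - 43) = 38*((½)*(½)*7 - 43) = 38*(7/4 - 43) = 38*(-165/4) = -3135/2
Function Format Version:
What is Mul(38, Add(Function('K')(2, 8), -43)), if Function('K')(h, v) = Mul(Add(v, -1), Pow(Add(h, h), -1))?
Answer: Rational(-3135, 2) ≈ -1567.5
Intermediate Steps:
Function('K')(h, v) = Mul(Rational(1, 2), Pow(h, -1), Add(-1, v)) (Function('K')(h, v) = Mul(Add(-1, v), Pow(Mul(2, h), -1)) = Mul(Add(-1, v), Mul(Rational(1, 2), Pow(h, -1))) = Mul(Rational(1, 2), Pow(h, -1), Add(-1, v)))
Mul(38, Add(Function('K')(2, 8), -43)) = Mul(38, Add(Mul(Rational(1, 2), Pow(2, -1), Add(-1, 8)), -43)) = Mul(38, Add(Mul(Rational(1, 2), Rational(1, 2), 7), -43)) = Mul(38, Add(Rational(7, 4), -43)) = Mul(38, Rational(-165, 4)) = Rational(-3135, 2)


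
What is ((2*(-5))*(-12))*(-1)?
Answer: -120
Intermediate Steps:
((2*(-5))*(-12))*(-1) = -10*(-12)*(-1) = 120*(-1) = -120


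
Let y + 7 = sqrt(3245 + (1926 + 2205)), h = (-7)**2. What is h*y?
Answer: -343 + 196*sqrt(461) ≈ 3865.3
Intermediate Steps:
h = 49
y = -7 + 4*sqrt(461) (y = -7 + sqrt(3245 + (1926 + 2205)) = -7 + sqrt(3245 + 4131) = -7 + sqrt(7376) = -7 + 4*sqrt(461) ≈ 78.884)
h*y = 49*(-7 + 4*sqrt(461)) = -343 + 196*sqrt(461)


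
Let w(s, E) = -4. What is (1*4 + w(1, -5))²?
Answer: 0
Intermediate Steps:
(1*4 + w(1, -5))² = (1*4 - 4)² = (4 - 4)² = 0² = 0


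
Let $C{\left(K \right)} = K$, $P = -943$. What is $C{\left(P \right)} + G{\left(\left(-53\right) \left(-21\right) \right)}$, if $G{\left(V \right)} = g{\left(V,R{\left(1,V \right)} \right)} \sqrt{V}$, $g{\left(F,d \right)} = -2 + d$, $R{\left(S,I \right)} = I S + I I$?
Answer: $-943 + 1239880 \sqrt{1113} \approx 4.1364 \cdot 10^{7}$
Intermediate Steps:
$R{\left(S,I \right)} = I^{2} + I S$ ($R{\left(S,I \right)} = I S + I^{2} = I^{2} + I S$)
$G{\left(V \right)} = \sqrt{V} \left(-2 + V \left(1 + V\right)\right)$ ($G{\left(V \right)} = \left(-2 + V \left(V + 1\right)\right) \sqrt{V} = \left(-2 + V \left(1 + V\right)\right) \sqrt{V} = \sqrt{V} \left(-2 + V \left(1 + V\right)\right)$)
$C{\left(P \right)} + G{\left(\left(-53\right) \left(-21\right) \right)} = -943 + \sqrt{\left(-53\right) \left(-21\right)} \left(-2 + \left(-53\right) \left(-21\right) \left(1 - -1113\right)\right) = -943 + \sqrt{1113} \left(-2 + 1113 \left(1 + 1113\right)\right) = -943 + \sqrt{1113} \left(-2 + 1113 \cdot 1114\right) = -943 + \sqrt{1113} \left(-2 + 1239882\right) = -943 + \sqrt{1113} \cdot 1239880 = -943 + 1239880 \sqrt{1113}$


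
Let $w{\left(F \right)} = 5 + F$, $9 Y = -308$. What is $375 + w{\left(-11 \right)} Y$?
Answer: $\frac{1741}{3} \approx 580.33$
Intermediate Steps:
$Y = - \frac{308}{9}$ ($Y = \frac{1}{9} \left(-308\right) = - \frac{308}{9} \approx -34.222$)
$375 + w{\left(-11 \right)} Y = 375 + \left(5 - 11\right) \left(- \frac{308}{9}\right) = 375 - - \frac{616}{3} = 375 + \frac{616}{3} = \frac{1741}{3}$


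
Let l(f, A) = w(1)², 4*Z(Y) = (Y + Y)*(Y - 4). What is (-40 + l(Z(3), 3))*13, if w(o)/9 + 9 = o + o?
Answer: 51077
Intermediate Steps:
w(o) = -81 + 18*o (w(o) = -81 + 9*(o + o) = -81 + 9*(2*o) = -81 + 18*o)
Z(Y) = Y*(-4 + Y)/2 (Z(Y) = ((Y + Y)*(Y - 4))/4 = ((2*Y)*(-4 + Y))/4 = (2*Y*(-4 + Y))/4 = Y*(-4 + Y)/2)
l(f, A) = 3969 (l(f, A) = (-81 + 18*1)² = (-81 + 18)² = (-63)² = 3969)
(-40 + l(Z(3), 3))*13 = (-40 + 3969)*13 = 3929*13 = 51077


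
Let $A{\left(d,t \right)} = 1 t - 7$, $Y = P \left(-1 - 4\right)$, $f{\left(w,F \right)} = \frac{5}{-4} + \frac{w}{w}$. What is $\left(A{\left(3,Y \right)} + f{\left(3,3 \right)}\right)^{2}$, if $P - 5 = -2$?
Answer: $\frac{7921}{16} \approx 495.06$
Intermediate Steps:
$P = 3$ ($P = 5 - 2 = 3$)
$f{\left(w,F \right)} = - \frac{1}{4}$ ($f{\left(w,F \right)} = 5 \left(- \frac{1}{4}\right) + 1 = - \frac{5}{4} + 1 = - \frac{1}{4}$)
$Y = -15$ ($Y = 3 \left(-1 - 4\right) = 3 \left(-5\right) = -15$)
$A{\left(d,t \right)} = -7 + t$ ($A{\left(d,t \right)} = t - 7 = -7 + t$)
$\left(A{\left(3,Y \right)} + f{\left(3,3 \right)}\right)^{2} = \left(\left(-7 - 15\right) - \frac{1}{4}\right)^{2} = \left(-22 - \frac{1}{4}\right)^{2} = \left(- \frac{89}{4}\right)^{2} = \frac{7921}{16}$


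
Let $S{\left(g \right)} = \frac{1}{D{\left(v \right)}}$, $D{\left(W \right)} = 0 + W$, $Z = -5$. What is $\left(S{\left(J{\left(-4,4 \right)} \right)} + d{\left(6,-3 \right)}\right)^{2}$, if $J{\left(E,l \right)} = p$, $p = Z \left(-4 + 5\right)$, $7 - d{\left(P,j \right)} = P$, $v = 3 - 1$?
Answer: $\frac{9}{4} \approx 2.25$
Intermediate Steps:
$v = 2$
$d{\left(P,j \right)} = 7 - P$
$p = -5$ ($p = - 5 \left(-4 + 5\right) = \left(-5\right) 1 = -5$)
$J{\left(E,l \right)} = -5$
$D{\left(W \right)} = W$
$S{\left(g \right)} = \frac{1}{2}$
$\left(S{\left(J{\left(-4,4 \right)} \right)} + d{\left(6,-3 \right)}\right)^{2} = \left(\frac{1}{2} + \left(7 - 6\right)\right)^{2} = \left(\frac{1}{2} + 1\right)^{2} = \left(\frac{3}{2}\right)^{2} = \frac{9}{4}$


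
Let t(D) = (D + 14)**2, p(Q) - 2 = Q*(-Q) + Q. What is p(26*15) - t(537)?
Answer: -455309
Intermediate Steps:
p(Q) = 2 + Q - Q**2 (p(Q) = 2 + (Q*(-Q) + Q) = 2 + (-Q**2 + Q) = 2 + (Q - Q**2) = 2 + Q - Q**2)
t(D) = (14 + D)**2
p(26*15) - t(537) = (2 + 26*15 - (26*15)**2) - (14 + 537)**2 = (2 + 390 - 1*390**2) - 1*551**2 = (2 + 390 - 1*152100) - 1*303601 = (2 + 390 - 152100) - 303601 = -151708 - 303601 = -455309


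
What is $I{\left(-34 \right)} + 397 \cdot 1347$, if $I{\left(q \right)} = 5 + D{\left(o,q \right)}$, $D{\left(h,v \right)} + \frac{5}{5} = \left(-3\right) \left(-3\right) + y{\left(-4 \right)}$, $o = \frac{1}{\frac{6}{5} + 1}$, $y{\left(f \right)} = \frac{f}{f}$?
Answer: $534773$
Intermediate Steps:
$y{\left(f \right)} = 1$
$o = \frac{5}{11}$ ($o = \frac{1}{6 \cdot \frac{1}{5} + 1} = \frac{1}{\frac{6}{5} + 1} = \frac{1}{\frac{11}{5}} = \frac{5}{11} \approx 0.45455$)
$D{\left(h,v \right)} = 9$ ($D{\left(h,v \right)} = -1 + \left(\left(-3\right) \left(-3\right) + 1\right) = -1 + \left(9 + 1\right) = -1 + 10 = 9$)
$I{\left(q \right)} = 14$ ($I{\left(q \right)} = 5 + 9 = 14$)
$I{\left(-34 \right)} + 397 \cdot 1347 = 14 + 397 \cdot 1347 = 14 + 534759 = 534773$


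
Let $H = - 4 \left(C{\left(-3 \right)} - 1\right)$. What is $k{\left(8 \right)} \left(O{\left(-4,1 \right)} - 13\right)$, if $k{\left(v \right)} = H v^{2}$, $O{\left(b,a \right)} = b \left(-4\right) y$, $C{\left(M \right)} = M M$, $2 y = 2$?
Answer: $-6144$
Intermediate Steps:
$y = 1$ ($y = \frac{1}{2} \cdot 2 = 1$)
$C{\left(M \right)} = M^{2}$
$O{\left(b,a \right)} = - 4 b$ ($O{\left(b,a \right)} = b \left(-4\right) 1 = - 4 b 1 = - 4 b$)
$H = -32$ ($H = - 4 \left(\left(-3\right)^{2} - 1\right) = - 4 \left(9 - 1\right) = \left(-4\right) 8 = -32$)
$k{\left(v \right)} = - 32 v^{2}$
$k{\left(8 \right)} \left(O{\left(-4,1 \right)} - 13\right) = - 32 \cdot 8^{2} \left(\left(-4\right) \left(-4\right) - 13\right) = \left(-32\right) 64 \left(16 - 13\right) = \left(-2048\right) 3 = -6144$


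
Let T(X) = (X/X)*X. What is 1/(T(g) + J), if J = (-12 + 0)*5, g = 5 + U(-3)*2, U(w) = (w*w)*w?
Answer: -1/109 ≈ -0.0091743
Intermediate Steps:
U(w) = w**3 (U(w) = w**2*w = w**3)
g = -49 (g = 5 + (-3)**3*2 = 5 - 27*2 = 5 - 54 = -49)
T(X) = X (T(X) = 1*X = X)
J = -60 (J = -12*5 = -60)
1/(T(g) + J) = 1/(-49 - 60) = 1/(-109) = -1/109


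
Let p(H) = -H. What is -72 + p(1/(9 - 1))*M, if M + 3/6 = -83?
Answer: -985/16 ≈ -61.563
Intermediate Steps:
M = -167/2 (M = -½ - 83 = -167/2 ≈ -83.500)
-72 + p(1/(9 - 1))*M = -72 - 1/(9 - 1)*(-167/2) = -72 - 1/8*(-167/2) = -72 - 1*⅛*(-167/2) = -72 - ⅛*(-167/2) = -72 + 167/16 = -985/16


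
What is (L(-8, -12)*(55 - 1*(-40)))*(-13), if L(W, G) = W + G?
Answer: 24700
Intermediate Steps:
L(W, G) = G + W
(L(-8, -12)*(55 - 1*(-40)))*(-13) = ((-12 - 8)*(55 - 1*(-40)))*(-13) = -20*(55 + 40)*(-13) = -20*95*(-13) = -1900*(-13) = 24700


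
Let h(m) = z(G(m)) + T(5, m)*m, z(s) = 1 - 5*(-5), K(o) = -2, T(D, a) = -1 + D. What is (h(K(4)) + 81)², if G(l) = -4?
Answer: 9801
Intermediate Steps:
z(s) = 26 (z(s) = 1 + 25 = 26)
h(m) = 26 + 4*m (h(m) = 26 + (-1 + 5)*m = 26 + 4*m)
(h(K(4)) + 81)² = ((26 + 4*(-2)) + 81)² = ((26 - 8) + 81)² = (18 + 81)² = 99² = 9801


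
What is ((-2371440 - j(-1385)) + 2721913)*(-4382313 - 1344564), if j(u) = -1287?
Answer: -2014486253520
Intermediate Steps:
((-2371440 - j(-1385)) + 2721913)*(-4382313 - 1344564) = ((-2371440 - 1*(-1287)) + 2721913)*(-4382313 - 1344564) = ((-2371440 + 1287) + 2721913)*(-5726877) = (-2370153 + 2721913)*(-5726877) = 351760*(-5726877) = -2014486253520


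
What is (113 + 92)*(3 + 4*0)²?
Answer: 1845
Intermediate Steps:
(113 + 92)*(3 + 4*0)² = 205*(3 + 0)² = 205*3² = 205*9 = 1845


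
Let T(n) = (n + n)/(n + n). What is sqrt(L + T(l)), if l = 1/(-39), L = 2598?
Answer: sqrt(2599) ≈ 50.980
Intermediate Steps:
l = -1/39 ≈ -0.025641
T(n) = 1 (T(n) = (2*n)/((2*n)) = (2*n)*(1/(2*n)) = 1)
sqrt(L + T(l)) = sqrt(2598 + 1) = sqrt(2599)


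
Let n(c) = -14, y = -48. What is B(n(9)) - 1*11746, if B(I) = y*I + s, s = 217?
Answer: -10857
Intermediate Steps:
B(I) = 217 - 48*I (B(I) = -48*I + 217 = 217 - 48*I)
B(n(9)) - 1*11746 = (217 - 48*(-14)) - 1*11746 = (217 + 672) - 11746 = 889 - 11746 = -10857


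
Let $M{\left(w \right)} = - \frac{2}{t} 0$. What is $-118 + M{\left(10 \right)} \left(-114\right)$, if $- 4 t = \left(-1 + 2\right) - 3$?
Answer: $-118$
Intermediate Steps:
$t = \frac{1}{2}$ ($t = - \frac{\left(-1 + 2\right) - 3}{4} = - \frac{1 - 3}{4} = \left(- \frac{1}{4}\right) \left(-2\right) = \frac{1}{2} \approx 0.5$)
$M{\left(w \right)} = 0$ ($M{\left(w \right)} = - 2 \frac{1}{\frac{1}{2}} \cdot 0 = \left(-2\right) 2 \cdot 0 = \left(-4\right) 0 = 0$)
$-118 + M{\left(10 \right)} \left(-114\right) = -118 + 0 \left(-114\right) = -118 + 0 = -118$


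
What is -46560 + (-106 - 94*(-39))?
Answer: -43000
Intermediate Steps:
-46560 + (-106 - 94*(-39)) = -46560 + (-106 + 3666) = -46560 + 3560 = -43000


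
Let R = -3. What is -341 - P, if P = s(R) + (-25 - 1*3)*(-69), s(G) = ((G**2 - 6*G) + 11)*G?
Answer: -2159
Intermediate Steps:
s(G) = G*(11 + G**2 - 6*G) (s(G) = (11 + G**2 - 6*G)*G = G*(11 + G**2 - 6*G))
P = 1818 (P = -3*(11 + (-3)**2 - 6*(-3)) + (-25 - 1*3)*(-69) = -3*(11 + 9 + 18) + (-25 - 3)*(-69) = -3*38 - 28*(-69) = -114 + 1932 = 1818)
-341 - P = -341 - 1*1818 = -341 - 1818 = -2159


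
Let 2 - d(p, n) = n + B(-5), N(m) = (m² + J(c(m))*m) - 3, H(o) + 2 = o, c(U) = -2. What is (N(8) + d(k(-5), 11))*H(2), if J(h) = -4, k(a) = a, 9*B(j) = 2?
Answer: 0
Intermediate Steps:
B(j) = 2/9 (B(j) = (⅑)*2 = 2/9)
H(o) = -2 + o
N(m) = -3 + m² - 4*m (N(m) = (m² - 4*m) - 3 = -3 + m² - 4*m)
d(p, n) = 16/9 - n (d(p, n) = 2 - (n + 2/9) = 2 - (2/9 + n) = 2 + (-2/9 - n) = 16/9 - n)
(N(8) + d(k(-5), 11))*H(2) = ((-3 + 8² - 4*8) + (16/9 - 1*11))*(-2 + 2) = ((-3 + 64 - 32) + (16/9 - 11))*0 = (29 - 83/9)*0 = (178/9)*0 = 0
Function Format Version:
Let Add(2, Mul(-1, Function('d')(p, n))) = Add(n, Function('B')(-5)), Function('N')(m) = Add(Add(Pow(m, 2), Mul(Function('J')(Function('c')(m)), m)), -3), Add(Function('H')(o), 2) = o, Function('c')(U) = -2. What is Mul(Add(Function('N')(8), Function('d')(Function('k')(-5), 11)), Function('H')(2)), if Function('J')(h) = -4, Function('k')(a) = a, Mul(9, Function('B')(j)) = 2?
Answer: 0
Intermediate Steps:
Function('B')(j) = Rational(2, 9) (Function('B')(j) = Mul(Rational(1, 9), 2) = Rational(2, 9))
Function('H')(o) = Add(-2, o)
Function('N')(m) = Add(-3, Pow(m, 2), Mul(-4, m)) (Function('N')(m) = Add(Add(Pow(m, 2), Mul(-4, m)), -3) = Add(-3, Pow(m, 2), Mul(-4, m)))
Function('d')(p, n) = Add(Rational(16, 9), Mul(-1, n)) (Function('d')(p, n) = Add(2, Mul(-1, Add(n, Rational(2, 9)))) = Add(2, Mul(-1, Add(Rational(2, 9), n))) = Add(2, Add(Rational(-2, 9), Mul(-1, n))) = Add(Rational(16, 9), Mul(-1, n)))
Mul(Add(Function('N')(8), Function('d')(Function('k')(-5), 11)), Function('H')(2)) = Mul(Add(Add(-3, Pow(8, 2), Mul(-4, 8)), Add(Rational(16, 9), Mul(-1, 11))), Add(-2, 2)) = Mul(Add(Add(-3, 64, -32), Add(Rational(16, 9), -11)), 0) = Mul(Add(29, Rational(-83, 9)), 0) = Mul(Rational(178, 9), 0) = 0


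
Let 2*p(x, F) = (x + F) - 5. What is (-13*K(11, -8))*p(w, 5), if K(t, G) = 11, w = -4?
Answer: 286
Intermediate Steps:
p(x, F) = -5/2 + F/2 + x/2 (p(x, F) = ((x + F) - 5)/2 = ((F + x) - 5)/2 = (-5 + F + x)/2 = -5/2 + F/2 + x/2)
(-13*K(11, -8))*p(w, 5) = (-13*11)*(-5/2 + (½)*5 + (½)*(-4)) = -143*(-5/2 + 5/2 - 2) = -143*(-2) = 286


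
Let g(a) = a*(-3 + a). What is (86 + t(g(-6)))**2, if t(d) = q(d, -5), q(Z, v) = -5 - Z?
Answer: 729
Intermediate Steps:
t(d) = -5 - d
(86 + t(g(-6)))**2 = (86 + (-5 - (-6)*(-3 - 6)))**2 = (86 + (-5 - (-6)*(-9)))**2 = (86 + (-5 - 1*54))**2 = (86 + (-5 - 54))**2 = (86 - 59)**2 = 27**2 = 729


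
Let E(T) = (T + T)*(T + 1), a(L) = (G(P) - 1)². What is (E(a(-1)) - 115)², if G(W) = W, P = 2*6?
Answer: 864889281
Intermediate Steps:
P = 12
a(L) = 121 (a(L) = (12 - 1)² = 11² = 121)
E(T) = 2*T*(1 + T) (E(T) = (2*T)*(1 + T) = 2*T*(1 + T))
(E(a(-1)) - 115)² = (2*121*(1 + 121) - 115)² = (2*121*122 - 115)² = (29524 - 115)² = 29409² = 864889281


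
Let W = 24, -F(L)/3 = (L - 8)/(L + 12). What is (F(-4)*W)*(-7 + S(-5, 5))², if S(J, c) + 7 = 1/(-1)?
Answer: 24300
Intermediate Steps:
S(J, c) = -8 (S(J, c) = -7 + 1/(-1) = -7 - 1 = -8)
F(L) = -3*(-8 + L)/(12 + L) (F(L) = -3*(L - 8)/(L + 12) = -3*(-8 + L)/(12 + L))
(F(-4)*W)*(-7 + S(-5, 5))² = ((3*(8 - 1*(-4))/(12 - 4))*24)*(-7 - 8)² = ((3*(8 + 4)/8)*24)*(-15)² = ((3*(⅛)*12)*24)*225 = ((9/2)*24)*225 = 108*225 = 24300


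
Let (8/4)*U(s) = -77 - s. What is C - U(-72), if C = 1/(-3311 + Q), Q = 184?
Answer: 15633/6254 ≈ 2.4997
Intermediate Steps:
U(s) = -77/2 - s/2 (U(s) = (-77 - s)/2 = -77/2 - s/2)
C = -1/3127 (C = 1/(-3311 + 184) = 1/(-3127) = -1/3127 ≈ -0.00031980)
C - U(-72) = -1/3127 - (-77/2 - ½*(-72)) = -1/3127 - (-77/2 + 36) = -1/3127 - 1*(-5/2) = -1/3127 + 5/2 = 15633/6254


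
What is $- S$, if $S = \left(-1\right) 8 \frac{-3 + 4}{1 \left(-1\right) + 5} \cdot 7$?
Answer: $14$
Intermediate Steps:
$S = -14$ ($S = - 8 \cdot 1 \frac{1}{-1 + 5} \cdot 7 = - 8 \cdot 1 \cdot \frac{1}{4} \cdot 7 = \left(-8\right) \frac{1}{4} \cdot 7 = \left(-2\right) 7 = -14$)
$- S = \left(-1\right) \left(-14\right) = 14$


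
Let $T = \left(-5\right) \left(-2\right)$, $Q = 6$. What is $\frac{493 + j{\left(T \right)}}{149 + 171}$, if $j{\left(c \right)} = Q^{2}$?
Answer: $\frac{529}{320} \approx 1.6531$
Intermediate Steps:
$T = 10$
$j{\left(c \right)} = 36$ ($j{\left(c \right)} = 6^{2} = 36$)
$\frac{493 + j{\left(T \right)}}{149 + 171} = \frac{493 + 36}{149 + 171} = \frac{529}{320}$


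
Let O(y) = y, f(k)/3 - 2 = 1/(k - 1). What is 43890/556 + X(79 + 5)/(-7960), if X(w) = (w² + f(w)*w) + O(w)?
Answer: 1790271861/22958630 ≈ 77.978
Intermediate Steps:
f(k) = 6 + 3/(-1 + k) (f(k) = 6 + 3/(k - 1) = 6 + 3/(-1 + k))
X(w) = w + w² + 3*w*(-1 + 2*w)/(-1 + w) (X(w) = (w² + (3*(-1 + 2*w)/(-1 + w))*w) + w = (w² + 3*w*(-1 + 2*w)/(-1 + w)) + w = w + w² + 3*w*(-1 + 2*w)/(-1 + w))
43890/556 + X(79 + 5)/(-7960) = 43890/556 + ((79 + 5)*(-4 + (79 + 5)² + 6*(79 + 5))/(-1 + (79 + 5)))/(-7960) = 43890*(1/556) + (84*(-4 + 84² + 6*84)/(-1 + 84))*(-1/7960) = 21945/278 + (84*(-4 + 7056 + 504)/83)*(-1/7960) = 21945/278 + (84*(1/83)*7556)*(-1/7960) = 21945/278 + (634704/83)*(-1/7960) = 21945/278 - 79338/82585 = 1790271861/22958630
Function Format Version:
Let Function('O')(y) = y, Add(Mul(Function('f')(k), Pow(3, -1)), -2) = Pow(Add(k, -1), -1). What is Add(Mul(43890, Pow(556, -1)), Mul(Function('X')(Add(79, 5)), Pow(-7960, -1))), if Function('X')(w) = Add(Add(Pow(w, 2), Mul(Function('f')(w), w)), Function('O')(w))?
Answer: Rational(1790271861, 22958630) ≈ 77.978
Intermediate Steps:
Function('f')(k) = Add(6, Mul(3, Pow(Add(-1, k), -1))) (Function('f')(k) = Add(6, Mul(3, Pow(Add(k, -1), -1))) = Add(6, Mul(3, Pow(Add(-1, k), -1))))
Function('X')(w) = Add(w, Pow(w, 2), Mul(3, w, Pow(Add(-1, w), -1), Add(-1, Mul(2, w)))) (Function('X')(w) = Add(Add(Pow(w, 2), Mul(Mul(3, Pow(Add(-1, w), -1), Add(-1, Mul(2, w))), w)), w) = Add(Add(Pow(w, 2), Mul(3, w, Pow(Add(-1, w), -1), Add(-1, Mul(2, w)))), w) = Add(w, Pow(w, 2), Mul(3, w, Pow(Add(-1, w), -1), Add(-1, Mul(2, w)))))
Add(Mul(43890, Pow(556, -1)), Mul(Function('X')(Add(79, 5)), Pow(-7960, -1))) = Add(Mul(43890, Pow(556, -1)), Mul(Mul(Add(79, 5), Pow(Add(-1, Add(79, 5)), -1), Add(-4, Pow(Add(79, 5), 2), Mul(6, Add(79, 5)))), Pow(-7960, -1))) = Add(Mul(43890, Rational(1, 556)), Mul(Mul(84, Pow(Add(-1, 84), -1), Add(-4, Pow(84, 2), Mul(6, 84))), Rational(-1, 7960))) = Add(Rational(21945, 278), Mul(Mul(84, Pow(83, -1), Add(-4, 7056, 504)), Rational(-1, 7960))) = Add(Rational(21945, 278), Mul(Mul(84, Rational(1, 83), 7556), Rational(-1, 7960))) = Add(Rational(21945, 278), Mul(Rational(634704, 83), Rational(-1, 7960))) = Add(Rational(21945, 278), Rational(-79338, 82585)) = Rational(1790271861, 22958630)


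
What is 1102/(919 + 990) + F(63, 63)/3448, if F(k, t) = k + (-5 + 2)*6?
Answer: 3885601/6582232 ≈ 0.59032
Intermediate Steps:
F(k, t) = -18 + k (F(k, t) = k - 3*6 = k - 18 = -18 + k)
1102/(919 + 990) + F(63, 63)/3448 = 1102/(919 + 990) + (-18 + 63)/3448 = 1102/1909 + 45*(1/3448) = 1102*(1/1909) + 45/3448 = 1102/1909 + 45/3448 = 3885601/6582232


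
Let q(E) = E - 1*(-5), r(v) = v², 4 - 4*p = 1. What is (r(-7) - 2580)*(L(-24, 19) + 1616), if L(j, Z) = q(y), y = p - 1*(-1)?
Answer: -16428721/4 ≈ -4.1072e+6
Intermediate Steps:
p = ¾ (p = 1 - ¼*1 = 1 - ¼ = ¾ ≈ 0.75000)
y = 7/4 (y = ¾ - 1*(-1) = ¾ + 1 = 7/4 ≈ 1.7500)
q(E) = 5 + E (q(E) = E + 5 = 5 + E)
L(j, Z) = 27/4 (L(j, Z) = 5 + 7/4 = 27/4)
(r(-7) - 2580)*(L(-24, 19) + 1616) = ((-7)² - 2580)*(27/4 + 1616) = (49 - 2580)*(6491/4) = -2531*6491/4 = -16428721/4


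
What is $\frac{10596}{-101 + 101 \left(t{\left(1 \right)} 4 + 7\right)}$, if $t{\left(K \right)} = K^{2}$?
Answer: $\frac{5298}{505} \approx 10.491$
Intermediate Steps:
$\frac{10596}{-101 + 101 \left(t{\left(1 \right)} 4 + 7\right)} = \frac{10596}{-101 + 101 \left(1^{2} \cdot 4 + 7\right)} = \frac{10596}{-101 + 101 \left(1 \cdot 4 + 7\right)} = \frac{10596}{-101 + 101 \left(4 + 7\right)} = \frac{10596}{-101 + 101 \cdot 11} = \frac{10596}{-101 + 1111} = \frac{10596}{1010} = 10596 \cdot \frac{1}{1010} = \frac{5298}{505}$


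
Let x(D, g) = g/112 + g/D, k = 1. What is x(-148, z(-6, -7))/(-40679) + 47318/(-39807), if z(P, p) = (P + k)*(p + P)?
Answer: -7976597219863/6710416301232 ≈ -1.1887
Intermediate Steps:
z(P, p) = (1 + P)*(P + p) (z(P, p) = (P + 1)*(p + P) = (1 + P)*(P + p))
x(D, g) = g/112 + g/D (x(D, g) = g*(1/112) + g/D = g/112 + g/D)
x(-148, z(-6, -7))/(-40679) + 47318/(-39807) = ((-6 - 7 + (-6)² - 6*(-7))/112 + (-6 - 7 + (-6)² - 6*(-7))/(-148))/(-40679) + 47318/(-39807) = ((-6 - 7 + 36 + 42)/112 + (-6 - 7 + 36 + 42)*(-1/148))*(-1/40679) + 47318*(-1/39807) = ((1/112)*65 + 65*(-1/148))*(-1/40679) - 47318/39807 = (65/112 - 65/148)*(-1/40679) - 47318/39807 = (585/4144)*(-1/40679) - 47318/39807 = -585/168573776 - 47318/39807 = -7976597219863/6710416301232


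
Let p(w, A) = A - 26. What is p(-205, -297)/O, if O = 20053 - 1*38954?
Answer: 323/18901 ≈ 0.017089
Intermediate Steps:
p(w, A) = -26 + A
O = -18901 (O = 20053 - 38954 = -18901)
p(-205, -297)/O = (-26 - 297)/(-18901) = -323*(-1/18901) = 323/18901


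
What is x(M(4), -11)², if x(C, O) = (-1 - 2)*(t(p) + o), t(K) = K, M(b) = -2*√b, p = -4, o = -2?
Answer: 324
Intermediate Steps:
x(C, O) = 18 (x(C, O) = (-1 - 2)*(-4 - 2) = -3*(-6) = 18)
x(M(4), -11)² = 18² = 324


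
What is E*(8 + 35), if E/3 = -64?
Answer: -8256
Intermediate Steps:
E = -192 (E = 3*(-64) = -192)
E*(8 + 35) = -192*(8 + 35) = -192*43 = -8256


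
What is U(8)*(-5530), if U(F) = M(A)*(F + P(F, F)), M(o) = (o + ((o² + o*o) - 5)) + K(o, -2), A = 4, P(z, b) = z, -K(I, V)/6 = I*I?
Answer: 5751200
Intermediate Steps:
K(I, V) = -6*I² (K(I, V) = -6*I*I = -6*I²)
M(o) = -5 + o - 4*o² (M(o) = (o + ((o² + o*o) - 5)) - 6*o² = (o + ((o² + o²) - 5)) - 6*o² = (o + (2*o² - 5)) - 6*o² = (o + (-5 + 2*o²)) - 6*o² = (-5 + o + 2*o²) - 6*o² = -5 + o - 4*o²)
U(F) = -130*F (U(F) = (-5 + 4 - 4*4²)*(F + F) = (-5 + 4 - 4*16)*(2*F) = (-5 + 4 - 64)*(2*F) = -130*F)
U(8)*(-5530) = -130*8*(-5530) = -1040*(-5530) = 5751200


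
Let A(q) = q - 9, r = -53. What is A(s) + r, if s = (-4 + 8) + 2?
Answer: -56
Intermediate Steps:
s = 6 (s = 4 + 2 = 6)
A(q) = -9 + q
A(s) + r = (-9 + 6) - 53 = -3 - 53 = -56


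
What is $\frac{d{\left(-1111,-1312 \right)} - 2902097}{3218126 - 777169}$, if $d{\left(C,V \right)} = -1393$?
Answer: $- \frac{2903490}{2440957} \approx -1.1895$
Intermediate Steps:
$\frac{d{\left(-1111,-1312 \right)} - 2902097}{3218126 - 777169} = \frac{-1393 - 2902097}{3218126 - 777169} = - \frac{2903490}{2440957}$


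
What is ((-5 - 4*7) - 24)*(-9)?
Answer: 513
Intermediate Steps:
((-5 - 4*7) - 24)*(-9) = ((-5 - 28) - 24)*(-9) = (-33 - 24)*(-9) = -57*(-9) = 513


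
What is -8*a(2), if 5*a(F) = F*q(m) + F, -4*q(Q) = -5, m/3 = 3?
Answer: -36/5 ≈ -7.2000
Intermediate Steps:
m = 9 (m = 3*3 = 9)
q(Q) = 5/4 (q(Q) = -1/4*(-5) = 5/4)
a(F) = 9*F/20 (a(F) = (F*(5/4) + F)/5 = (5*F/4 + F)/5 = (9*F/4)/5 = 9*F/20)
-8*a(2) = -18*2/5 = -8*9/10 = -36/5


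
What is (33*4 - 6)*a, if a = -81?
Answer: -10206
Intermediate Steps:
(33*4 - 6)*a = (33*4 - 6)*(-81) = (132 - 6)*(-81) = 126*(-81) = -10206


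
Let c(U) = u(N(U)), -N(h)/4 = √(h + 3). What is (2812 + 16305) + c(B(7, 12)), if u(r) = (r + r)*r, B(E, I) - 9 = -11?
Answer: 19149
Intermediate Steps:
B(E, I) = -2 (B(E, I) = 9 - 11 = -2)
N(h) = -4*√(3 + h) (N(h) = -4*√(h + 3) = -4*√(3 + h))
u(r) = 2*r² (u(r) = (2*r)*r = 2*r²)
c(U) = 96 + 32*U (c(U) = 2*(-4*√(3 + U))² = 2*(48 + 16*U) = 96 + 32*U)
(2812 + 16305) + c(B(7, 12)) = (2812 + 16305) + (96 + 32*(-2)) = 19117 + (96 - 64) = 19117 + 32 = 19149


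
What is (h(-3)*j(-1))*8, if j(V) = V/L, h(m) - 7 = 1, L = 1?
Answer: -64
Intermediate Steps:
h(m) = 8 (h(m) = 7 + 1 = 8)
j(V) = V (j(V) = V/1 = V*1 = V)
(h(-3)*j(-1))*8 = (8*(-1))*8 = -8*8 = -64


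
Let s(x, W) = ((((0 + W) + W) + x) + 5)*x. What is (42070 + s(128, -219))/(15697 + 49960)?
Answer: 3030/65657 ≈ 0.046149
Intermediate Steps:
s(x, W) = x*(5 + x + 2*W) (s(x, W) = (((W + W) + x) + 5)*x = ((2*W + x) + 5)*x = ((x + 2*W) + 5)*x = (5 + x + 2*W)*x = x*(5 + x + 2*W))
(42070 + s(128, -219))/(15697 + 49960) = (42070 + 128*(5 + 128 + 2*(-219)))/(15697 + 49960) = (42070 + 128*(5 + 128 - 438))/65657 = (42070 + 128*(-305))*(1/65657) = (42070 - 39040)*(1/65657) = 3030*(1/65657) = 3030/65657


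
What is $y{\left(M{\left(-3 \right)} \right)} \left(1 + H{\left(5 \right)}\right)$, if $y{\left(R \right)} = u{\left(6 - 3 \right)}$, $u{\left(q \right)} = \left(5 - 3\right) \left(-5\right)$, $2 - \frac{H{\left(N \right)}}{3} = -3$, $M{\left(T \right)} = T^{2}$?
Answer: $-160$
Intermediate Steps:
$H{\left(N \right)} = 15$ ($H{\left(N \right)} = 6 - -9 = 6 + 9 = 15$)
$u{\left(q \right)} = -10$ ($u{\left(q \right)} = 2 \left(-5\right) = -10$)
$y{\left(R \right)} = -10$
$y{\left(M{\left(-3 \right)} \right)} \left(1 + H{\left(5 \right)}\right) = - 10 \left(1 + 15\right) = \left(-10\right) 16 = -160$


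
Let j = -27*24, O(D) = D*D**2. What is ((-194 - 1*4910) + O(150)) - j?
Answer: 3370544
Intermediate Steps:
O(D) = D**3
j = -648
((-194 - 1*4910) + O(150)) - j = ((-194 - 1*4910) + 150**3) - 1*(-648) = ((-194 - 4910) + 3375000) + 648 = (-5104 + 3375000) + 648 = 3369896 + 648 = 3370544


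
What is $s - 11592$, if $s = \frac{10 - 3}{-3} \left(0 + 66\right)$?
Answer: $-11746$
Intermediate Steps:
$s = -154$ ($s = \left(10 - 3\right) \left(- \frac{1}{3}\right) 66 = 7 \left(- \frac{1}{3}\right) 66 = \left(- \frac{7}{3}\right) 66 = -154$)
$s - 11592 = -154 - 11592 = -11746$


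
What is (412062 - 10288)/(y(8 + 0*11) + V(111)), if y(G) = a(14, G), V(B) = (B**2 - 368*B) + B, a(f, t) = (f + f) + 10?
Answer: -200887/14189 ≈ -14.158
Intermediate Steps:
a(f, t) = 10 + 2*f (a(f, t) = 2*f + 10 = 10 + 2*f)
V(B) = B**2 - 367*B
y(G) = 38 (y(G) = 10 + 2*14 = 10 + 28 = 38)
(412062 - 10288)/(y(8 + 0*11) + V(111)) = (412062 - 10288)/(38 + 111*(-367 + 111)) = 401774/(38 + 111*(-256)) = 401774/(38 - 28416) = 401774/(-28378) = 401774*(-1/28378) = -200887/14189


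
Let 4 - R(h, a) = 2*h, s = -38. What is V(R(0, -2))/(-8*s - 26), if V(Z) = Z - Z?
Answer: 0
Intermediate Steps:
R(h, a) = 4 - 2*h
V(Z) = 0
V(R(0, -2))/(-8*s - 26) = 0/(-8*(-38) - 26) = 0/(304 - 26) = 0/278 = 0*(1/278) = 0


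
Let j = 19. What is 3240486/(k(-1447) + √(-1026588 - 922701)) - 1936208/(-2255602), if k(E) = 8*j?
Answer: 557412230948344/2224466797793 - 3240486*I*√1949289/1972393 ≈ 250.58 - 2293.8*I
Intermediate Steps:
k(E) = 152 (k(E) = 8*19 = 152)
3240486/(k(-1447) + √(-1026588 - 922701)) - 1936208/(-2255602) = 3240486/(152 + √(-1026588 - 922701)) - 1936208/(-2255602) = 3240486/(152 + √(-1949289)) - 1936208*(-1/2255602) = 3240486/(152 + I*√1949289) + 968104/1127801 = 968104/1127801 + 3240486/(152 + I*√1949289)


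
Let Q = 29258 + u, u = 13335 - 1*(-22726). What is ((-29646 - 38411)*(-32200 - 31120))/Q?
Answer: 4309369240/65319 ≈ 65974.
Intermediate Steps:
u = 36061 (u = 13335 + 22726 = 36061)
Q = 65319 (Q = 29258 + 36061 = 65319)
((-29646 - 38411)*(-32200 - 31120))/Q = ((-29646 - 38411)*(-32200 - 31120))/65319 = -68057*(-63320)*(1/65319) = 4309369240*(1/65319) = 4309369240/65319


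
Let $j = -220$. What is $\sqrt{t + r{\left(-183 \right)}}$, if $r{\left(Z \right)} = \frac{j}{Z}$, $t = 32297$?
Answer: $\frac{\sqrt{1081634493}}{183} \approx 179.72$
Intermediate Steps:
$r{\left(Z \right)} = - \frac{220}{Z}$
$\sqrt{t + r{\left(-183 \right)}} = \sqrt{32297 - \frac{220}{-183}} = \sqrt{32297 - - \frac{220}{183}} = \sqrt{32297 + \frac{220}{183}} = \sqrt{\frac{5910571}{183}} = \frac{\sqrt{1081634493}}{183}$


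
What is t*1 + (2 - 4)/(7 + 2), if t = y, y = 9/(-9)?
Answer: -11/9 ≈ -1.2222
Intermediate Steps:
y = -1 (y = 9*(-⅑) = -1)
t = -1
t*1 + (2 - 4)/(7 + 2) = -1*1 + (2 - 4)/(7 + 2) = -1 - 2/9 = -11/9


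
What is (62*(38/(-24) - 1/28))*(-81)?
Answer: 56916/7 ≈ 8130.9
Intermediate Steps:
(62*(38/(-24) - 1/28))*(-81) = (62*(38*(-1/24) - 1*1/28))*(-81) = (62*(-19/12 - 1/28))*(-81) = (62*(-34/21))*(-81) = -2108/21*(-81) = 56916/7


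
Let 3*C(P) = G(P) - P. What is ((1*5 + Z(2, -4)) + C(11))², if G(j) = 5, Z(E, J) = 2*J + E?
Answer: 9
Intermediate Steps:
Z(E, J) = E + 2*J
C(P) = 5/3 - P/3 (C(P) = (5 - P)/3 = 5/3 - P/3)
((1*5 + Z(2, -4)) + C(11))² = ((1*5 + (2 + 2*(-4))) + (5/3 - ⅓*11))² = ((5 + (2 - 8)) + (5/3 - 11/3))² = ((5 - 6) - 2)² = (-1 - 2)² = (-3)² = 9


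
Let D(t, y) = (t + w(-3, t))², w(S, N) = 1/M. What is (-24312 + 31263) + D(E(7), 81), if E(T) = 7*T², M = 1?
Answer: 125287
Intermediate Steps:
w(S, N) = 1 (w(S, N) = 1/1 = 1)
D(t, y) = (1 + t)² (D(t, y) = (t + 1)² = (1 + t)²)
(-24312 + 31263) + D(E(7), 81) = (-24312 + 31263) + (1 + 7*7²)² = 6951 + (1 + 7*49)² = 6951 + (1 + 343)² = 6951 + 344² = 6951 + 118336 = 125287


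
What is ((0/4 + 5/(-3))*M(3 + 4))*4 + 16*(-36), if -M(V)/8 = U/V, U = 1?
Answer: -11936/21 ≈ -568.38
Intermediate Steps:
M(V) = -8/V
((0/4 + 5/(-3))*M(3 + 4))*4 + 16*(-36) = ((0/4 + 5/(-3))*(-8/(3 + 4)))*4 + 16*(-36) = ((0*(1/4) + 5*(-1/3))*(-8/7))*4 - 576 = ((0 - 5/3)*(-8*1/7))*4 - 576 = -5/3*(-8/7)*4 - 576 = (40/21)*4 - 576 = 160/21 - 576 = -11936/21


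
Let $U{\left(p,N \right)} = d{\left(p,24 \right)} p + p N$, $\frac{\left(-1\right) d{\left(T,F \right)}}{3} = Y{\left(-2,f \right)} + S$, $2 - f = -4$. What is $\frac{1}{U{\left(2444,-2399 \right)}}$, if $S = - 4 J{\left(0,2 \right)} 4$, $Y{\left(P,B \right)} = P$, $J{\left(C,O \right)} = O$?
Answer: $- \frac{1}{5613868} \approx -1.7813 \cdot 10^{-7}$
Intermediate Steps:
$f = 6$ ($f = 2 - -4 = 2 + 4 = 6$)
$S = -32$ ($S = \left(-4\right) 2 \cdot 4 = \left(-8\right) 4 = -32$)
$d{\left(T,F \right)} = 102$ ($d{\left(T,F \right)} = - 3 \left(-2 - 32\right) = \left(-3\right) \left(-34\right) = 102$)
$U{\left(p,N \right)} = 102 p + N p$ ($U{\left(p,N \right)} = 102 p + p N = 102 p + N p$)
$\frac{1}{U{\left(2444,-2399 \right)}} = \frac{1}{2444 \left(102 - 2399\right)} = \frac{1}{2444 \left(-2297\right)} = \frac{1}{-5613868} = - \frac{1}{5613868}$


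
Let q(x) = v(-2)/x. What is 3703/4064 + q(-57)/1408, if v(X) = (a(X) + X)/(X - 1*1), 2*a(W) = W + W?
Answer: 217663/238887 ≈ 0.91115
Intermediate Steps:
a(W) = W (a(W) = (W + W)/2 = (2*W)/2 = W)
v(X) = 2*X/(-1 + X) (v(X) = (X + X)/(X - 1*1) = (2*X)/(X - 1) = (2*X)/(-1 + X) = 2*X/(-1 + X))
q(x) = 4/(3*x) (q(x) = (2*(-2)/(-1 - 2))/x = (2*(-2)/(-3))/x = (2*(-2)*(-⅓))/x = 4/(3*x))
3703/4064 + q(-57)/1408 = 3703/4064 + ((4/3)/(-57))/1408 = 3703*(1/4064) + ((4/3)*(-1/57))*(1/1408) = 3703/4064 - 4/171*1/1408 = 3703/4064 - 1/60192 = 217663/238887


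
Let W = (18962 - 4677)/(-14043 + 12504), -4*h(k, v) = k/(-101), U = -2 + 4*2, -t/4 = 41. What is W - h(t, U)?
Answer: -1379686/155439 ≈ -8.8761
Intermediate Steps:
t = -164 (t = -4*41 = -164)
U = 6 (U = -2 + 8 = 6)
h(k, v) = k/404 (h(k, v) = -k/(4*(-101)) = -k*(-1)/(4*101) = -(-1)*k/404 = k/404)
W = -14285/1539 (W = 14285/(-1539) = 14285*(-1/1539) = -14285/1539 ≈ -9.2820)
W - h(t, U) = -14285/1539 - (-164)/404 = -14285/1539 - 1*(-41/101) = -14285/1539 + 41/101 = -1379686/155439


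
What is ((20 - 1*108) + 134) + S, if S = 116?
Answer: 162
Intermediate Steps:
((20 - 1*108) + 134) + S = ((20 - 1*108) + 134) + 116 = ((20 - 108) + 134) + 116 = (-88 + 134) + 116 = 46 + 116 = 162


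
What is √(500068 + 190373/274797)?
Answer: √4195764758781277/91599 ≈ 707.16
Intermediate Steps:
√(500068 + 190373/274797) = √(137417376569/274797) = √4195764758781277/91599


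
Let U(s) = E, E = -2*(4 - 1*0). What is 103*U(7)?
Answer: -824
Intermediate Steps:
E = -8 (E = -2*(4 + 0) = -2*4 = -8)
U(s) = -8
103*U(7) = 103*(-8) = -824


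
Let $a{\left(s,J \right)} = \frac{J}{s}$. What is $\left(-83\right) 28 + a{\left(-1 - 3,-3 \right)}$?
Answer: $- \frac{9293}{4} \approx -2323.3$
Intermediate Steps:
$\left(-83\right) 28 + a{\left(-1 - 3,-3 \right)} = \left(-83\right) 28 - \frac{3}{-1 - 3} = -2324 - \frac{3}{-4} = -2324 - - \frac{3}{4} = -2324 + \frac{3}{4} = - \frac{9293}{4}$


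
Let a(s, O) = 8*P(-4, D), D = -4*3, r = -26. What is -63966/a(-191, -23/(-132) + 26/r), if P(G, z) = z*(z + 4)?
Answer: -10661/128 ≈ -83.289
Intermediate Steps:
D = -12
P(G, z) = z*(4 + z)
a(s, O) = 768 (a(s, O) = 8*(-12*(4 - 12)) = 8*(-12*(-8)) = 8*96 = 768)
-63966/a(-191, -23/(-132) + 26/r) = -63966/768 = -63966*1/768 = -10661/128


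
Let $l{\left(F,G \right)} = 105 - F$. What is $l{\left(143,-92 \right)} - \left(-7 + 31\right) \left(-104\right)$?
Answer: $2458$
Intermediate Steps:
$l{\left(143,-92 \right)} - \left(-7 + 31\right) \left(-104\right) = \left(105 - 143\right) - \left(-7 + 31\right) \left(-104\right) = \left(105 - 143\right) - 24 \left(-104\right) = -38 - -2496 = -38 + 2496 = 2458$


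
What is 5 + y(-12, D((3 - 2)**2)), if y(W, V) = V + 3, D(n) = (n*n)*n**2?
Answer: 9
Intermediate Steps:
D(n) = n**4 (D(n) = n**2*n**2 = n**4)
y(W, V) = 3 + V
5 + y(-12, D((3 - 2)**2)) = 5 + (3 + ((3 - 2)**2)**4) = 5 + (3 + (1**2)**4) = 5 + (3 + 1**4) = 5 + (3 + 1) = 5 + 4 = 9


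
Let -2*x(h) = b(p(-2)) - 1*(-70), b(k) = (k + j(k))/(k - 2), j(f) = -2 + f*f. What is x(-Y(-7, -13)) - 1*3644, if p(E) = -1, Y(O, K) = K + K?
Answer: -11038/3 ≈ -3679.3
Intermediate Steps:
Y(O, K) = 2*K
j(f) = -2 + f**2
b(k) = (-2 + k + k**2)/(-2 + k) (b(k) = (k + (-2 + k**2))/(k - 2) = (-2 + k + k**2)/(-2 + k))
x(h) = -106/3 (x(h) = -((-2 - 1 + (-1)**2)/(-2 - 1) - 1*(-70))/2 = -((-2 - 1 + 1)/(-3) + 70)/2 = -(-1/3*(-2) + 70)/2 = -(2/3 + 70)/2 = -1/2*212/3 = -106/3)
x(-Y(-7, -13)) - 1*3644 = -106/3 - 1*3644 = -106/3 - 3644 = -11038/3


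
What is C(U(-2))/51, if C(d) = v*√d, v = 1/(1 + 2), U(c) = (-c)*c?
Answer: 2*I/153 ≈ 0.013072*I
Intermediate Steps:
U(c) = -c²
v = ⅓ (v = 1/3 = ⅓ ≈ 0.33333)
C(d) = √d/3
C(U(-2))/51 = (√(-1*(-2)²)/3)/51 = (√(-1*4)/3)/51 = (√(-4)/3)/51 = ((2*I)/3)/51 = (2*I/3)/51 = 2*I/153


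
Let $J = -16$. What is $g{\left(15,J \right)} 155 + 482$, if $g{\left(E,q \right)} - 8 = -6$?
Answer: $792$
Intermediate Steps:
$g{\left(E,q \right)} = 2$ ($g{\left(E,q \right)} = 8 - 6 = 2$)
$g{\left(15,J \right)} 155 + 482 = 2 \cdot 155 + 482 = 310 + 482 = 792$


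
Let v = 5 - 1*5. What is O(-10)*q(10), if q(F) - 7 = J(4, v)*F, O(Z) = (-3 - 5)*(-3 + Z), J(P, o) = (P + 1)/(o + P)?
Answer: 2028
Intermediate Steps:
v = 0 (v = 5 - 5 = 0)
J(P, o) = (1 + P)/(P + o)
O(Z) = 24 - 8*Z (O(Z) = -8*(-3 + Z) = 24 - 8*Z)
q(F) = 7 + 5*F/4 (q(F) = 7 + ((1 + 4)/(4 + 0))*F = 7 + (5/4)*F = 7 + ((1/4)*5)*F = 7 + 5*F/4)
O(-10)*q(10) = (24 - 8*(-10))*(7 + (5/4)*10) = (24 + 80)*(7 + 25/2) = 104*(39/2) = 2028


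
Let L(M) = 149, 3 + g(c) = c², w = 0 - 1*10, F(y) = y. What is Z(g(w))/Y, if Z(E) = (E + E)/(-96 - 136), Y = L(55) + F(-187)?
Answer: 97/4408 ≈ 0.022005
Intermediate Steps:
w = -10 (w = 0 - 10 = -10)
g(c) = -3 + c²
Y = -38 (Y = 149 - 187 = -38)
Z(E) = -E/116 (Z(E) = (2*E)/(-232) = (2*E)*(-1/232) = -E/116)
Z(g(w))/Y = -(-3 + (-10)²)/116/(-38) = -(-3 + 100)/116*(-1/38) = -1/116*97*(-1/38) = -97/116*(-1/38) = 97/4408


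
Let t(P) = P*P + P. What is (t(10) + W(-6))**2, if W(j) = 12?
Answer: 14884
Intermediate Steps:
t(P) = P + P**2 (t(P) = P**2 + P = P + P**2)
(t(10) + W(-6))**2 = (10*(1 + 10) + 12)**2 = (10*11 + 12)**2 = (110 + 12)**2 = 122**2 = 14884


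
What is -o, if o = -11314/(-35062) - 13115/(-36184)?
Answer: -434611953/634341704 ≈ -0.68514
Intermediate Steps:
o = 434611953/634341704 (o = -11314*(-1/35062) - 13115*(-1/36184) = 5657/17531 + 13115/36184 = 434611953/634341704 ≈ 0.68514)
-o = -1*434611953/634341704 = -434611953/634341704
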